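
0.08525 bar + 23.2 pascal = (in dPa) 8.548e+04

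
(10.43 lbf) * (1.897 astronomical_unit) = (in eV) 8.218e+31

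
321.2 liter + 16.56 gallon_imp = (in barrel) 2.494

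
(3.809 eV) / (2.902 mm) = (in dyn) 2.103e-11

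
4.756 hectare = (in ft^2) 5.119e+05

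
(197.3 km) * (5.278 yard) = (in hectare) 95.22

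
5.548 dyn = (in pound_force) 1.247e-05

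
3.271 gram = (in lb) 0.007211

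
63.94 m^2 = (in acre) 0.0158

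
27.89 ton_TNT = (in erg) 1.167e+18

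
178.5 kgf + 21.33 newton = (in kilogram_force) 180.7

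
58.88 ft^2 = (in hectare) 0.000547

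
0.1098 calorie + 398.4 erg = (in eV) 2.868e+18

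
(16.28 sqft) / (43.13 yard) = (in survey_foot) 0.1258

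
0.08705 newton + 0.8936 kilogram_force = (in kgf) 0.9025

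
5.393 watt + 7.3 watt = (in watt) 12.69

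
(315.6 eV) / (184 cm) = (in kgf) 2.802e-18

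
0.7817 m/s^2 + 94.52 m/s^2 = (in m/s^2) 95.3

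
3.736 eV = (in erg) 5.986e-12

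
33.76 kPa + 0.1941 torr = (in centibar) 33.79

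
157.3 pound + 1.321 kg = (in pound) 160.2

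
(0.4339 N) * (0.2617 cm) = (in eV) 7.087e+15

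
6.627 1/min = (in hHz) 0.001105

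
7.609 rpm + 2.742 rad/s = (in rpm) 33.79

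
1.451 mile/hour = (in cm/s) 64.87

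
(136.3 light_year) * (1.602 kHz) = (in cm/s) 2.066e+23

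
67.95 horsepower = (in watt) 5.067e+04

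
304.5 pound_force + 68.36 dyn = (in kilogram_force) 138.1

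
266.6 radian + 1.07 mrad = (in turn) 42.43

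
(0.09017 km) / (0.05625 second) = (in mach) 4.708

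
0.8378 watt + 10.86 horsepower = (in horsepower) 10.86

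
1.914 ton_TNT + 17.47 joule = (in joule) 8.008e+09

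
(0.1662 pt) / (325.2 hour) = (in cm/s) 5.008e-09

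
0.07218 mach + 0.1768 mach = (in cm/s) 8478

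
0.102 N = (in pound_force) 0.02293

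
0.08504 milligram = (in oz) 3e-06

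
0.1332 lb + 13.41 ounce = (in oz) 15.54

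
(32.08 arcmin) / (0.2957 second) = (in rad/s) 0.03156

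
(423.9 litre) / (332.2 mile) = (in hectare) 7.929e-11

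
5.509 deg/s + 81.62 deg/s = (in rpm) 14.52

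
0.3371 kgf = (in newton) 3.306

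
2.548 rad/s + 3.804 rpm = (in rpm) 28.14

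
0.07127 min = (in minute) 0.07127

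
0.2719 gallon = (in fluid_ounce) 34.8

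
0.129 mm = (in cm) 0.0129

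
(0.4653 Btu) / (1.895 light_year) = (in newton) 2.738e-14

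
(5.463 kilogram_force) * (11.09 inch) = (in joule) 15.09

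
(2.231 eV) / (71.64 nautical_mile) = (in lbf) 6.057e-25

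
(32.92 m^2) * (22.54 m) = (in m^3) 742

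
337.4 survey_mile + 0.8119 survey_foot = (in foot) 1.781e+06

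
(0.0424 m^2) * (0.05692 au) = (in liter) 3.61e+11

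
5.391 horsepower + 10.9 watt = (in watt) 4031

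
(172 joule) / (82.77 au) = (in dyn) 1.389e-06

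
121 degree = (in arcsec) 4.356e+05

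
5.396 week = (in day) 37.77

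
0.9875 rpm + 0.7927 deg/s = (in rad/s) 0.1172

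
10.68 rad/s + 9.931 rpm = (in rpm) 111.9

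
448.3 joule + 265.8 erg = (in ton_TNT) 1.071e-07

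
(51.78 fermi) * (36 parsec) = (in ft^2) 6.191e+05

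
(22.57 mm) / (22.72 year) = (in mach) 9.251e-14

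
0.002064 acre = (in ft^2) 89.91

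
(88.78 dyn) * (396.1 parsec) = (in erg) 1.085e+23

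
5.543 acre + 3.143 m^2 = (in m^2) 2.243e+04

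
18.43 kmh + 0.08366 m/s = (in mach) 0.01528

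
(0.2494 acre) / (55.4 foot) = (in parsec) 1.937e-15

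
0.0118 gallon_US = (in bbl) 0.000281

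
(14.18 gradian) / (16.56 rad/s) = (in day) 1.557e-07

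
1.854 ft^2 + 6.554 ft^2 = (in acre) 0.000193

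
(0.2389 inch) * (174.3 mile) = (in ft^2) 1.832e+04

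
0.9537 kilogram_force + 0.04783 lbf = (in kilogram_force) 0.9754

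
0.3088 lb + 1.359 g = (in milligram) 1.414e+05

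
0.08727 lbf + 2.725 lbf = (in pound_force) 2.812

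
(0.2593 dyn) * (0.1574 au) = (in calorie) 1.459e+04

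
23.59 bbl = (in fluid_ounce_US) 1.268e+05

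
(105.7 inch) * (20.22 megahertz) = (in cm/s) 5.429e+09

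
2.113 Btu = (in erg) 2.229e+10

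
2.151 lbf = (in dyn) 9.568e+05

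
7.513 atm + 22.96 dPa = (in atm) 7.513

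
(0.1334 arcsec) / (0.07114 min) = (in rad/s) 1.515e-07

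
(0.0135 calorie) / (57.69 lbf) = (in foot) 0.0007221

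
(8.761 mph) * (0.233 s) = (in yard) 0.998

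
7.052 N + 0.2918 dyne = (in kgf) 0.7191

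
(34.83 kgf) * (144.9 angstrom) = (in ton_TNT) 1.183e-15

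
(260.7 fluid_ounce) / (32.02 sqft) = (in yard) 0.002834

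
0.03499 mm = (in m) 3.499e-05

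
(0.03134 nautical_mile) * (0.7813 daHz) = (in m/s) 453.5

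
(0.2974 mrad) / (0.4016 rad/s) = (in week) 1.224e-09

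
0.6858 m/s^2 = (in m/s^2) 0.6858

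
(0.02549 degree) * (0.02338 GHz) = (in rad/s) 1.04e+04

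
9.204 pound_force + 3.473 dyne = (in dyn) 4.094e+06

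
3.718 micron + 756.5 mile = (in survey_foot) 3.994e+06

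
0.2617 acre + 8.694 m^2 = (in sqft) 1.149e+04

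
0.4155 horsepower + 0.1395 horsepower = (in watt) 413.9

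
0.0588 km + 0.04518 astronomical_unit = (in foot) 2.217e+10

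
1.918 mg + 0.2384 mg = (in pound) 4.754e-06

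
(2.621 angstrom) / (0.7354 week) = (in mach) 1.731e-18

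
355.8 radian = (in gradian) 2.265e+04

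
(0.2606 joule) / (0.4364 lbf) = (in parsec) 4.351e-18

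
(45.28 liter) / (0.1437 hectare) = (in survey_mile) 1.958e-08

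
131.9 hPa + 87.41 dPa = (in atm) 0.1303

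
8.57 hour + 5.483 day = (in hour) 140.2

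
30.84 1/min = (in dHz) 5.14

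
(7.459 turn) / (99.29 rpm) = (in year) 1.429e-07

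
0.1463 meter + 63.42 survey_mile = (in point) 2.893e+08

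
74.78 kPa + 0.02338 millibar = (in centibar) 74.78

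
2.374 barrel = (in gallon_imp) 83.02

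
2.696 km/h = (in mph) 1.675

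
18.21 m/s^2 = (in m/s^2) 18.21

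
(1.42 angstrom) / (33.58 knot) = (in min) 1.37e-13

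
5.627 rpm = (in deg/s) 33.76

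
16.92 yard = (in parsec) 5.014e-16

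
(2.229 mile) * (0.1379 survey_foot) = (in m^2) 150.8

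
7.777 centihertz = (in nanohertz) 7.777e+07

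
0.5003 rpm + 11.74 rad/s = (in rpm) 112.6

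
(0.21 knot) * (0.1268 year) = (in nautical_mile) 233.3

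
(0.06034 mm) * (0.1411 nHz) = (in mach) 2.5e-17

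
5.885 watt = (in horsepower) 0.007892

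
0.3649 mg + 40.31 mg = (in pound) 8.967e-05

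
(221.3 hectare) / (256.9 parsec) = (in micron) 2.792e-07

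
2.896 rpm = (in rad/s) 0.3033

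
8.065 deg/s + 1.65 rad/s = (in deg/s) 102.6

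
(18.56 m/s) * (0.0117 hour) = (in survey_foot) 2565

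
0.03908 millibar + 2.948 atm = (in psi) 43.32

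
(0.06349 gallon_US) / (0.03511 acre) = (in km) 1.691e-09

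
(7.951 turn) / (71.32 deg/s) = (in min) 0.6689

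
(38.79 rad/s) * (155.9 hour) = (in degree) 1.247e+09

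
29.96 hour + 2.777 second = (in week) 0.1783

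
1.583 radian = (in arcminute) 5442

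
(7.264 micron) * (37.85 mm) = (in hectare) 2.749e-11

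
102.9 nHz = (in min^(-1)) 6.174e-06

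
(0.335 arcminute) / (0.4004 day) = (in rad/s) 2.817e-09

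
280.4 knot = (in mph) 322.7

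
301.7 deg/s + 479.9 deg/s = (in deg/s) 781.6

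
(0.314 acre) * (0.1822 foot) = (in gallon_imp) 1.552e+04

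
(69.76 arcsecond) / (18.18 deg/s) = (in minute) 1.776e-05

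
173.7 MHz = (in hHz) 1.737e+06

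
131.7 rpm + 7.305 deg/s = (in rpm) 132.9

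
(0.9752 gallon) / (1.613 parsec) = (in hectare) 7.417e-24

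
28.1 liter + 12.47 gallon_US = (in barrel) 0.4736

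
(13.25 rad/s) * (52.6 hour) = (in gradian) 1.597e+08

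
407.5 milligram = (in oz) 0.01437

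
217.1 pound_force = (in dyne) 9.657e+07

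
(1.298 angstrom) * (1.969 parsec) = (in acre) 1949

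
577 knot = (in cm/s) 2.968e+04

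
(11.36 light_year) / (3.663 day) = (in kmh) 1.223e+12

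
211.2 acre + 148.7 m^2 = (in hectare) 85.48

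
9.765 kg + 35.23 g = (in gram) 9800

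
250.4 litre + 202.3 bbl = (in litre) 3.241e+04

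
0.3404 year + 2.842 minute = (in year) 0.3404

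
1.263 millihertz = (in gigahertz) 1.263e-12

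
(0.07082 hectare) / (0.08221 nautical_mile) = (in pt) 1.319e+04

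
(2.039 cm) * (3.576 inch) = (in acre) 4.576e-07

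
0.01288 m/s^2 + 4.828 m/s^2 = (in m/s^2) 4.841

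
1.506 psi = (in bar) 0.1038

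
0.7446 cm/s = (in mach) 2.187e-05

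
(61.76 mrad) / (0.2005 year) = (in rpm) 9.327e-08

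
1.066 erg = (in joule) 1.066e-07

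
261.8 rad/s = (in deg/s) 1.5e+04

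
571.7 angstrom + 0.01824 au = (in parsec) 8.843e-08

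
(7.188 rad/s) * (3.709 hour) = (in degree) 5.499e+06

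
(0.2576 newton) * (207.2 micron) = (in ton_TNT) 1.276e-14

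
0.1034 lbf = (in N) 0.4599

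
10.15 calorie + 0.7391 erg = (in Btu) 0.04025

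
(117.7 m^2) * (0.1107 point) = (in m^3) 0.004596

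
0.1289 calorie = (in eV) 3.366e+18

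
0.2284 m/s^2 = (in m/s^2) 0.2284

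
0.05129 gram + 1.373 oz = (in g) 38.98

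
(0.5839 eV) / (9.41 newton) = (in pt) 2.818e-17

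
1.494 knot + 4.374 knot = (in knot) 5.868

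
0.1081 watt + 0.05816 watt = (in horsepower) 0.000223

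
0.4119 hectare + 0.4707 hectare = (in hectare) 0.8826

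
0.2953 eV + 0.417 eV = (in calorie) 2.728e-20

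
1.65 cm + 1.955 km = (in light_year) 2.066e-13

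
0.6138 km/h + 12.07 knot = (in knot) 12.4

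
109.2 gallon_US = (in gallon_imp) 90.93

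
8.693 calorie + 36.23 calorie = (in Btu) 0.1781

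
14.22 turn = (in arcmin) 3.072e+05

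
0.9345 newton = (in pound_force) 0.2101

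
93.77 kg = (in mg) 9.377e+07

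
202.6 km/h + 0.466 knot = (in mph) 126.4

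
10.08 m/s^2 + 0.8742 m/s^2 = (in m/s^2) 10.95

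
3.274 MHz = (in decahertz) 3.274e+05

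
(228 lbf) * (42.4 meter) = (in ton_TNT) 1.028e-05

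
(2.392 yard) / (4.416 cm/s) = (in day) 0.0005733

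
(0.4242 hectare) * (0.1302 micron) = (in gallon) 0.1459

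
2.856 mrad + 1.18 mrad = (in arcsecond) 832.5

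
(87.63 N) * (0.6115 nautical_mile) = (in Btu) 94.06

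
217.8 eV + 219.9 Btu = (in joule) 2.32e+05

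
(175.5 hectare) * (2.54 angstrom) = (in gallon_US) 0.1178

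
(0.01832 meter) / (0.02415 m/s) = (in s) 0.7586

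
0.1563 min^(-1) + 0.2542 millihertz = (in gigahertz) 2.859e-12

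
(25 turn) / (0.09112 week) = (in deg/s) 0.1633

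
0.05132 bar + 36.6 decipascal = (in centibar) 5.136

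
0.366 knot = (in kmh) 0.6778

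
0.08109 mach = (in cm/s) 2761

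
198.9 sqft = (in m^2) 18.48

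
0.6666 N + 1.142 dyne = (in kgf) 0.06798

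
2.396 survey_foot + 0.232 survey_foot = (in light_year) 8.467e-17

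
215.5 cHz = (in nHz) 2.155e+09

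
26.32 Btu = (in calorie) 6637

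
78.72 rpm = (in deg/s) 472.3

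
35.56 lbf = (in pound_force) 35.56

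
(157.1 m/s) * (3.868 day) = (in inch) 2.067e+09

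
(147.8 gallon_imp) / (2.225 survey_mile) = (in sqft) 0.00202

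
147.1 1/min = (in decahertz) 0.2452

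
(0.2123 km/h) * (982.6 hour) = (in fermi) 2.086e+20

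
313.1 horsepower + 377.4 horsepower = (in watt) 5.149e+05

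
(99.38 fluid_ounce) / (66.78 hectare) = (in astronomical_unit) 2.942e-20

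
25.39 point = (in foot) 0.02939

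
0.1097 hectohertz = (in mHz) 1.097e+04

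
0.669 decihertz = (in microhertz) 6.69e+04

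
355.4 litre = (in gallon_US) 93.89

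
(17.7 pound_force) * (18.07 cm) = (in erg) 1.423e+08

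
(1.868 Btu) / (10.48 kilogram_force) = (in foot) 62.92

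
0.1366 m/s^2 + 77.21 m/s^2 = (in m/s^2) 77.35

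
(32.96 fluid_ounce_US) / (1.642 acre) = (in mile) 9.115e-11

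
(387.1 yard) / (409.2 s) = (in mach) 0.00254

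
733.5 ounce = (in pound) 45.84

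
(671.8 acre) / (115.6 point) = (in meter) 6.667e+07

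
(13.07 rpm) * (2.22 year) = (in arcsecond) 1.976e+13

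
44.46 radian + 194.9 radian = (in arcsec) 4.937e+07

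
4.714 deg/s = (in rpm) 0.7857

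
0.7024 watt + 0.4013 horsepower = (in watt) 300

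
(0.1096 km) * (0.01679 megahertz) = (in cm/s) 1.84e+08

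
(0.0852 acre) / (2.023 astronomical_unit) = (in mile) 7.079e-13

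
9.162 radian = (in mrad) 9162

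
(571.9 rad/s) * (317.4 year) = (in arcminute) 1.968e+16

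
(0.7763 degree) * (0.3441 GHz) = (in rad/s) 4.662e+06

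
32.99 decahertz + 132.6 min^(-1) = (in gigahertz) 3.321e-07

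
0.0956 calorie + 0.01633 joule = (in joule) 0.4163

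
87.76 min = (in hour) 1.463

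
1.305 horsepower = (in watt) 973.1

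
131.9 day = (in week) 18.84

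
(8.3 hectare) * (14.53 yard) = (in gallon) 2.913e+08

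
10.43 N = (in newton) 10.43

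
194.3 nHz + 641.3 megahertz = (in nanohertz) 6.413e+17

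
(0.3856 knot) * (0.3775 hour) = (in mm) 2.696e+05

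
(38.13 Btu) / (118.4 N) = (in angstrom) 3.398e+12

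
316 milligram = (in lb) 0.0006967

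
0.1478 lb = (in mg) 6.704e+04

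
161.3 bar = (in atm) 159.2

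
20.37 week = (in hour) 3422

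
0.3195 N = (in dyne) 3.195e+04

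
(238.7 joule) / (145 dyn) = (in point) 4.666e+08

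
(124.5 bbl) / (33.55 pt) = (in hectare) 0.1672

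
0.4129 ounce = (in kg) 0.01171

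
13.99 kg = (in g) 1.399e+04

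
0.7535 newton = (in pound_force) 0.1694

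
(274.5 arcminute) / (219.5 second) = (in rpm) 0.003474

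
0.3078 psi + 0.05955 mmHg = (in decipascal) 2.13e+04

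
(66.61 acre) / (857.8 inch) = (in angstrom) 1.237e+14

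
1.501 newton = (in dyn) 1.501e+05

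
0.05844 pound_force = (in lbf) 0.05844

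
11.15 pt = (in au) 2.629e-14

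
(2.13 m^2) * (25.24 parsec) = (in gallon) 4.382e+20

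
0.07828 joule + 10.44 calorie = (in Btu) 0.04148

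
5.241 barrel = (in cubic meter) 0.8333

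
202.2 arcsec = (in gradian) 0.06241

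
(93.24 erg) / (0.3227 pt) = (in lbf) 0.01841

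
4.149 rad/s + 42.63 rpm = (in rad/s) 8.613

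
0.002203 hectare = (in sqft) 237.1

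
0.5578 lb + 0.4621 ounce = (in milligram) 2.661e+05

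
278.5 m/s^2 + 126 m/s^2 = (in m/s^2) 404.5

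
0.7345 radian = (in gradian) 46.76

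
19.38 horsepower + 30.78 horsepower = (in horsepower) 50.16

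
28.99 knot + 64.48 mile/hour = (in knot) 85.02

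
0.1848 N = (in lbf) 0.04154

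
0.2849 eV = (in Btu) 4.326e-23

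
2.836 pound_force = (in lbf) 2.836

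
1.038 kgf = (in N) 10.18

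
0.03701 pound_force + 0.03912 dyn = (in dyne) 1.646e+04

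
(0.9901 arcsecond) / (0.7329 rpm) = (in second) 6.254e-05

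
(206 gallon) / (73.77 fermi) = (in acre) 2.612e+09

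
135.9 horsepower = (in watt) 1.013e+05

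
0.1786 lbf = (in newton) 0.7945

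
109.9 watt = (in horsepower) 0.1474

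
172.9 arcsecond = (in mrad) 0.8382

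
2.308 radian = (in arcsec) 4.761e+05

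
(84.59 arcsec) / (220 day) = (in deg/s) 1.236e-09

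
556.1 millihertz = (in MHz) 5.561e-07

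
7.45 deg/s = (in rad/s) 0.13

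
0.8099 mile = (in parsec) 4.224e-14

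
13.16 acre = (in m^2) 5.326e+04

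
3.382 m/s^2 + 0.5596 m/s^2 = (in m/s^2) 3.942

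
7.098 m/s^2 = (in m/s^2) 7.098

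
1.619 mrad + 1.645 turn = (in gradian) 658.1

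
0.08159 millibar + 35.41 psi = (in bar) 2.442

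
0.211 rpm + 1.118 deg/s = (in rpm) 0.3973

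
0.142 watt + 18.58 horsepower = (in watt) 1.386e+04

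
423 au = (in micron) 6.328e+19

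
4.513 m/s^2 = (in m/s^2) 4.513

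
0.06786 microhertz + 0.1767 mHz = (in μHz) 176.8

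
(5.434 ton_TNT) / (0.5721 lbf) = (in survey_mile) 5.551e+06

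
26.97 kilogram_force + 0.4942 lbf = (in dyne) 2.667e+07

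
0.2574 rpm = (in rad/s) 0.02695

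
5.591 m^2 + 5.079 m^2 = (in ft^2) 114.9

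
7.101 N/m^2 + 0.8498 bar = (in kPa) 84.99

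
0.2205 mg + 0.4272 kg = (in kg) 0.4272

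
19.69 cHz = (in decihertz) 1.969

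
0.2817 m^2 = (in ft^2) 3.032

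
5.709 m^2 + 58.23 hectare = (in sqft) 6.268e+06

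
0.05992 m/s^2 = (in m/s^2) 0.05992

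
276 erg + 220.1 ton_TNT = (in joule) 9.209e+11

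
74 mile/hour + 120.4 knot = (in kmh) 342.1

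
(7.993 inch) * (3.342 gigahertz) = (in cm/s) 6.785e+10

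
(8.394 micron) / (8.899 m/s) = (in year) 2.991e-14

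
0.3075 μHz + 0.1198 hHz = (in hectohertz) 0.1198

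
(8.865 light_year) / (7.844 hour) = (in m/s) 2.97e+12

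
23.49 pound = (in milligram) 1.065e+07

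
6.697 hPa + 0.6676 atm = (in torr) 512.4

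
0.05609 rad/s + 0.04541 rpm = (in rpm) 0.581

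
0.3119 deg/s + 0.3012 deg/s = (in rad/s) 0.0107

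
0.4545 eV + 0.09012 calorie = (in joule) 0.3771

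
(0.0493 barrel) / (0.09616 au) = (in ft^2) 5.865e-12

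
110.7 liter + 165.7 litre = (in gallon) 73.02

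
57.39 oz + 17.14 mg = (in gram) 1627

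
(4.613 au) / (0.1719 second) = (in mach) 1.179e+10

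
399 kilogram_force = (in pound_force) 879.6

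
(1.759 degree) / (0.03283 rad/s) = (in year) 2.965e-08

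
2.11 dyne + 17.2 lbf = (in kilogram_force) 7.802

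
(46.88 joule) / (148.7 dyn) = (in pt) 8.937e+07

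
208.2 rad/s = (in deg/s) 1.193e+04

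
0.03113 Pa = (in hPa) 0.0003113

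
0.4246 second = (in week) 7.021e-07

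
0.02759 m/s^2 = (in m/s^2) 0.02759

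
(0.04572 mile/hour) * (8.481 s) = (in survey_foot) 0.5687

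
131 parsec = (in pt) 1.146e+22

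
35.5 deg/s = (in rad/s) 0.6196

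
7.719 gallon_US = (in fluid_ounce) 988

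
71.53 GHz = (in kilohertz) 7.153e+07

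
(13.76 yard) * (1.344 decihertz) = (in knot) 3.287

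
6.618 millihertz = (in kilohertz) 6.618e-06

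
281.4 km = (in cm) 2.814e+07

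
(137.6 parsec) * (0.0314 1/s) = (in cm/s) 1.333e+19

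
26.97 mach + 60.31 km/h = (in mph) 2.058e+04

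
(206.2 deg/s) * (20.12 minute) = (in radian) 4345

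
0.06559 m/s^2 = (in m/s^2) 0.06559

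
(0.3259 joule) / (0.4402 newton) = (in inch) 29.15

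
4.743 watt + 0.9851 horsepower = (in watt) 739.3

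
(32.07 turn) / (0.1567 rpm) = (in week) 0.0203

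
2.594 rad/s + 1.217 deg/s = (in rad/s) 2.615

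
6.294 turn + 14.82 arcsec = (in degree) 2266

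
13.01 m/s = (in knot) 25.29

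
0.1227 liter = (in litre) 0.1227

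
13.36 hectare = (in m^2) 1.336e+05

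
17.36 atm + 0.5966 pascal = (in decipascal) 1.759e+07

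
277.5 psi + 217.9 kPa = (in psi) 309.1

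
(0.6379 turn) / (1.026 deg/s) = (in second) 223.8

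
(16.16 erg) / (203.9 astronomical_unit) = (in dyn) 5.298e-15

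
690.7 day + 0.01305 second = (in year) 1.892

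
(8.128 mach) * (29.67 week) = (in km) 4.966e+07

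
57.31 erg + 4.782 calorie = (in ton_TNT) 4.782e-09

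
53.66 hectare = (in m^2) 5.366e+05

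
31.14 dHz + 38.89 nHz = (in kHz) 0.003114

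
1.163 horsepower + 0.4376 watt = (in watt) 867.7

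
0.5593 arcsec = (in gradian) 0.0001726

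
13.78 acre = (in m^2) 5.577e+04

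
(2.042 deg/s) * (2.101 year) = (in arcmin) 8.118e+09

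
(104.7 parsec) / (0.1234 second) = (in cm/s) 2.618e+21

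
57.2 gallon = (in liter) 216.5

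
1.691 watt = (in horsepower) 0.002268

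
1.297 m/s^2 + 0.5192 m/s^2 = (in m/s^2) 1.816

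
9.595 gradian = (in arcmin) 518.1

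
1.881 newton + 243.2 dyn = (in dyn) 1.883e+05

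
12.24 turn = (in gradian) 4896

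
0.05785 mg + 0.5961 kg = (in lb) 1.314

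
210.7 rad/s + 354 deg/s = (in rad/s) 216.9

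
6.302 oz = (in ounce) 6.302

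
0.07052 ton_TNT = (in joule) 2.951e+08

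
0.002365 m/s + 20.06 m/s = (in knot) 39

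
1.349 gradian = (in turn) 0.003373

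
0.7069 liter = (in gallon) 0.1867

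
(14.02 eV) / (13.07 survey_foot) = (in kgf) 5.75e-20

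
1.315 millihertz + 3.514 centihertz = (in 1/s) 0.03645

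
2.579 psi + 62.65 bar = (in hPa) 6.283e+04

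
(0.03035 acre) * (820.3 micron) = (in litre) 100.8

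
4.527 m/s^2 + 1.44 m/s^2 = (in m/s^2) 5.967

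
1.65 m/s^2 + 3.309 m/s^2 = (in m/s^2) 4.959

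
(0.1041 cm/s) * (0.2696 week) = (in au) 1.135e-09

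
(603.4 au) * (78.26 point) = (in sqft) 2.683e+13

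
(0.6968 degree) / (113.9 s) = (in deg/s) 0.006118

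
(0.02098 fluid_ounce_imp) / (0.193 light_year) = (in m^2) 3.265e-22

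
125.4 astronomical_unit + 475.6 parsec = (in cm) 1.468e+21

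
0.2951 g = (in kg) 0.0002951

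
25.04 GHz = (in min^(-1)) 1.502e+12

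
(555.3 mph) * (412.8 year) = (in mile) 2.008e+09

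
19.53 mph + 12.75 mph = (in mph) 32.28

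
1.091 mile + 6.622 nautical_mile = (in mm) 1.402e+07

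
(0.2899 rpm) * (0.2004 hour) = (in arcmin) 7.529e+04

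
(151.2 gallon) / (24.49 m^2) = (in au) 1.562e-13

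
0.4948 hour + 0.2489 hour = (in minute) 44.62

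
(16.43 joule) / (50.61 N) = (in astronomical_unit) 2.17e-12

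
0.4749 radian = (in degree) 27.21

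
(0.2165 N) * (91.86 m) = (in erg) 1.989e+08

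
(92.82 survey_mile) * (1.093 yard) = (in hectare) 14.93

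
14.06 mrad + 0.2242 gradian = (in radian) 0.01758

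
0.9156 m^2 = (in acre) 0.0002262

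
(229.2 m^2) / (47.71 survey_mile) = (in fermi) 2.985e+12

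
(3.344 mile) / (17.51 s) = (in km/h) 1106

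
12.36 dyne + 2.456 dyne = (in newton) 0.0001482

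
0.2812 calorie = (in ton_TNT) 2.812e-10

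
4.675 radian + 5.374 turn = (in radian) 38.44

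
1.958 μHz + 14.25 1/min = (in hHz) 0.002375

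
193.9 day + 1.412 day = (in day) 195.3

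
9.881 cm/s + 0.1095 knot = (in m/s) 0.1551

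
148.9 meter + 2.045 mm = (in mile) 0.09252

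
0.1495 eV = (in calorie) 5.725e-21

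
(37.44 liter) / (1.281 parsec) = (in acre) 2.341e-22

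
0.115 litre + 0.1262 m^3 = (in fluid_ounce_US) 4271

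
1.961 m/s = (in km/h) 7.06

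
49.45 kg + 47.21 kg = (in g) 9.666e+04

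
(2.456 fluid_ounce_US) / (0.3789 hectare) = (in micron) 0.01917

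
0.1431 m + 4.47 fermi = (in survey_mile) 8.892e-05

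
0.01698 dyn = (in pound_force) 3.817e-08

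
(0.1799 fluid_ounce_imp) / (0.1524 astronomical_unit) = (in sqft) 2.413e-15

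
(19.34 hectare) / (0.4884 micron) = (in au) 2.647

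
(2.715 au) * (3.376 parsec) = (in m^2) 4.231e+28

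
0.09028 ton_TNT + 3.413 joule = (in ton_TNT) 0.09028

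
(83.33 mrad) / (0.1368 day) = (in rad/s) 7.05e-06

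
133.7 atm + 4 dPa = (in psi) 1965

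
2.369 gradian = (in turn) 0.005923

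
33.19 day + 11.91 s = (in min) 4.779e+04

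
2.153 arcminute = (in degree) 0.03588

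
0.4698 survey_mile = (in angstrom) 7.561e+12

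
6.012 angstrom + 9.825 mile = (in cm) 1.581e+06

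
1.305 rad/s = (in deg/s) 74.77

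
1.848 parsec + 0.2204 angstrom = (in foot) 1.871e+17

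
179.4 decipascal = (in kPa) 0.01794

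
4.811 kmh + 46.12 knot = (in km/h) 90.23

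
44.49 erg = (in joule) 4.449e-06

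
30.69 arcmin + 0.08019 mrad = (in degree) 0.5161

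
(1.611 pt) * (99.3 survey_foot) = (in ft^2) 0.1852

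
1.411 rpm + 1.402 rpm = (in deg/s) 16.88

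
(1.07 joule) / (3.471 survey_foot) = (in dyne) 1.011e+05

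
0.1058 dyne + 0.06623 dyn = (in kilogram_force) 1.754e-07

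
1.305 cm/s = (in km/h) 0.04698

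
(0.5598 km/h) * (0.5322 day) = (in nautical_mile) 3.861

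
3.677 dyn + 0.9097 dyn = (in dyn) 4.587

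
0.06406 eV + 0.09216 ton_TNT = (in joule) 3.856e+08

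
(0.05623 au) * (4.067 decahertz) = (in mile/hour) 7.653e+11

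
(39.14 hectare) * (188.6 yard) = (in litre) 6.75e+10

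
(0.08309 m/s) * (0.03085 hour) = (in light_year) 9.754e-16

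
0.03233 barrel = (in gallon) 1.358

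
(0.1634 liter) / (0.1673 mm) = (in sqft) 10.51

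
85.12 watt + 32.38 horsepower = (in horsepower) 32.49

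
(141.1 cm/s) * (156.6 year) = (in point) 1.975e+13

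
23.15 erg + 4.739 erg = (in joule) 2.789e-06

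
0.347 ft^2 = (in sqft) 0.347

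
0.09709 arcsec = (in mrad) 0.0004707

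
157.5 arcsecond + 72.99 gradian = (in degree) 65.73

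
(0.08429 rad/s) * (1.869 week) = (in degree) 5.459e+06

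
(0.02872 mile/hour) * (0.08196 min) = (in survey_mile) 3.923e-05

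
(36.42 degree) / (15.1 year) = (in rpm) 1.275e-08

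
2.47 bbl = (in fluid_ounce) 1.328e+04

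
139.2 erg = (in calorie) 3.327e-06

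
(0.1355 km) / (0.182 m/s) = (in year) 2.361e-05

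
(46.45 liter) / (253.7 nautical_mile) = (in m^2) 9.886e-08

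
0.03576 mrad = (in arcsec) 7.376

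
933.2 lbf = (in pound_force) 933.2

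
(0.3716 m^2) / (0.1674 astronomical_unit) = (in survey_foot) 4.868e-11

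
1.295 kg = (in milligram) 1.295e+06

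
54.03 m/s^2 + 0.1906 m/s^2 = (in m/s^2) 54.22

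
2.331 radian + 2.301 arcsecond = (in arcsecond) 4.808e+05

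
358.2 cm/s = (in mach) 0.01052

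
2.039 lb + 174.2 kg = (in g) 1.751e+05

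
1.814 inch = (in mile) 2.863e-05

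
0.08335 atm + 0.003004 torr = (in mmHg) 63.35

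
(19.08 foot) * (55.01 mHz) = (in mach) 0.0009395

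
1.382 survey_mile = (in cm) 2.224e+05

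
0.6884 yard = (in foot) 2.065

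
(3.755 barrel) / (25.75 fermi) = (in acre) 5.729e+09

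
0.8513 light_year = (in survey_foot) 2.642e+16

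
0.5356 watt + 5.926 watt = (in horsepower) 0.008665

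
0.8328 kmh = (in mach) 0.0006794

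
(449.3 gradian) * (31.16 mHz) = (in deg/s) 12.6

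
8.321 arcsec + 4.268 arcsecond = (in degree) 0.003497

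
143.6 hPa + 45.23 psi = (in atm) 3.219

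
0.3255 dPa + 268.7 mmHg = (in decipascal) 3.582e+05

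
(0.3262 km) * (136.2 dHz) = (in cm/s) 4.443e+05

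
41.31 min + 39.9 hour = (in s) 1.461e+05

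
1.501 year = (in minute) 7.889e+05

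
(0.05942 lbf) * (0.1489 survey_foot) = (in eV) 7.487e+16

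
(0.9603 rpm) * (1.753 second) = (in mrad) 176.3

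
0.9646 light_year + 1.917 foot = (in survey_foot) 2.994e+16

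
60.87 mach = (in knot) 4.029e+04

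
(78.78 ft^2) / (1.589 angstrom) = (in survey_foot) 1.511e+11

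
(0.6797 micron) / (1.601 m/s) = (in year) 1.346e-14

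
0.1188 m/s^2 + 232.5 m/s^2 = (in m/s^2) 232.6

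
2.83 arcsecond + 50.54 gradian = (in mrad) 793.9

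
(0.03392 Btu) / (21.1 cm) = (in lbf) 38.13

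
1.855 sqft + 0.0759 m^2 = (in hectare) 2.482e-05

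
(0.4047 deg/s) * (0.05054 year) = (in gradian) 7.167e+05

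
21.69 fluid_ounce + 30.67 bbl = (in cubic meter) 4.877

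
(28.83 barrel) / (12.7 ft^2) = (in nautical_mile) 0.002098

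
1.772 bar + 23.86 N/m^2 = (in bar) 1.772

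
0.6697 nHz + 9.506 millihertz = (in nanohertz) 9.506e+06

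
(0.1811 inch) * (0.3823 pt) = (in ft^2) 6.678e-06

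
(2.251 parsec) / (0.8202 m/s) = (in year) 2.685e+09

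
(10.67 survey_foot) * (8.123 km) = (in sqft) 2.844e+05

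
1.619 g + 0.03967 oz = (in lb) 0.006049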